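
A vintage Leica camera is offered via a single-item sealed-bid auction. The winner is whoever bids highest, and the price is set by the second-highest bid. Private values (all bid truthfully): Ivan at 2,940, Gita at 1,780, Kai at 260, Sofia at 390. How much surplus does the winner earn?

Surplus = 1,160.

Bids in descending order: Ivan 2,940, then Gita 1,780, then Sofia 390, then Kai 260.
Ivan wins with the top bid and pays the second-highest, 1,780.
Surplus = 2,940 − 1,780 = 1,160.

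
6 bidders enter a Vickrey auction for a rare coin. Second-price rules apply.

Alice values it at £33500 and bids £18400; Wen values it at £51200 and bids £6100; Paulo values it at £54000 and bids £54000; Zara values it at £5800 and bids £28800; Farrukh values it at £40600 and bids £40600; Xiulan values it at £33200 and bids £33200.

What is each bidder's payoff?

Alice £0, Wen £0, Paulo £13400, Zara £0, Farrukh £0, Xiulan £0.

Bids in descending order: Paulo £54000 > Farrukh £40600 > Xiulan £33200 > Zara £28800 > Alice £18400 > Wen £6100.
Paulo has the top bid and wins; the price is the second-highest bid, £40600.
Paulo's payoff = £54000 − £40600 = £13400. All other bidders lose, so their payoff is 0.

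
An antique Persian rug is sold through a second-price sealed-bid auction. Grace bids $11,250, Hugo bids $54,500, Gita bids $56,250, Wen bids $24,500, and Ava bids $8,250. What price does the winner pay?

The winner pays $54,500.

Ordered from highest: Gita $56,250; Hugo $54,500; Wen $24,500; Grace $11,250; Ava $8,250.
Gita has the highest bid, so Gita wins.
The second-highest bid is $54,500, so that is what Gita pays.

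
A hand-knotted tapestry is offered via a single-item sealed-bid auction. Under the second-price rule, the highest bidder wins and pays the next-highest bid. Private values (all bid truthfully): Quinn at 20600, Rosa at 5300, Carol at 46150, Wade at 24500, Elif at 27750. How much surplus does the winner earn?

Surplus = 18400.

Sorted high to low: Carol 46150, then Elif 27750, then Wade 24500, then Quinn 20600, then Rosa 5300.
Carol wins with the top bid and pays the second-highest, 27750.
Surplus = 46150 − 27750 = 18400.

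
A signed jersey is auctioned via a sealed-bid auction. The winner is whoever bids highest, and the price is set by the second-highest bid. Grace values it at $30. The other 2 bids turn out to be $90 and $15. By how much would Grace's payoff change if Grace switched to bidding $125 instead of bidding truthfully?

Payoff change: -$60.

The highest competing bid is $90.
Bidding truthfully at $30: the top bid is $90 (a rival), so Grace loses. Payoff = $0.
Bidding $125: Grace has the top bid, wins, and pays the second-highest bid $90. Payoff = $30 − $90 = -$60.
Change = -$60 − $0 = -$60.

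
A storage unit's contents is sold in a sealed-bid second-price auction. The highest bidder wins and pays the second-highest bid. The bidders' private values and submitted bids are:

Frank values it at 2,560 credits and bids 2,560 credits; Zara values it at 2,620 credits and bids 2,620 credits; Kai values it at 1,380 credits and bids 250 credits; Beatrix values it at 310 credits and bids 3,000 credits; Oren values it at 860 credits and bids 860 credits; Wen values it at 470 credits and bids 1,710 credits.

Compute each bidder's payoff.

Payoffs: Frank 0 credits, Zara 0 credits, Kai 0 credits, Beatrix -2,310 credits, Oren 0 credits, Wen 0 credits.

Ranking the bids: Beatrix 3,000 credits > Zara 2,620 credits > Frank 2,560 credits > Wen 1,710 credits > Oren 860 credits > Kai 250 credits.
Beatrix has the top bid and wins; the price is the second-highest bid, 2,620 credits.
Beatrix's payoff = 310 credits − 2,620 credits = -2,310 credits. All other bidders lose, so their payoff is 0.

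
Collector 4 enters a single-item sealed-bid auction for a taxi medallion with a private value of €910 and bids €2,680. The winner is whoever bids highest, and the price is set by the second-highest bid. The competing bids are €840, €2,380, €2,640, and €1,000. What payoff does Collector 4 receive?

Highest competing bid: €2,640.
Collector 4's bid €2,680 is the highest overall, so Collector 4 wins and pays the second-highest bid, €2,640.
Payoff = value − price = €910 − €2,640 = -€1,730.
Overbidding won the item at a price above value — truthful bidding would have avoided this loss.

Payoff = -€1,730.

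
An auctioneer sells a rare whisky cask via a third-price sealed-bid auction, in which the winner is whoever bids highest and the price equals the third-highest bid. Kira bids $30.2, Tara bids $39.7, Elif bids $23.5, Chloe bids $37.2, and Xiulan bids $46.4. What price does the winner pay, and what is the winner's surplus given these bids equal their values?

Price $37.2; surplus $9.2.

Bids in descending order: Xiulan $46.4; Tara $39.7; Chloe $37.2; Kira $30.2; Elif $23.5.
Xiulan is the highest bidder, so Xiulan wins.
Under the third-price rule, the price is the third-highest bid: $37.2.
Surplus = $46.4 − $37.2 = $9.2.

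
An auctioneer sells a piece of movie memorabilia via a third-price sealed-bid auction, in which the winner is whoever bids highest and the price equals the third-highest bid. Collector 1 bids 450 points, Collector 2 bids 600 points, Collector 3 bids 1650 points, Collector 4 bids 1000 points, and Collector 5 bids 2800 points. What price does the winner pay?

Price paid: 1000 points.

Bids in descending order: Collector 5 2800 points, then Collector 3 1650 points, then Collector 4 1000 points, then Collector 2 600 points, then Collector 1 450 points.
Collector 5 is the highest bidder, so Collector 5 wins.
Under the third-price rule, the price is the third-highest bid: 1000 points.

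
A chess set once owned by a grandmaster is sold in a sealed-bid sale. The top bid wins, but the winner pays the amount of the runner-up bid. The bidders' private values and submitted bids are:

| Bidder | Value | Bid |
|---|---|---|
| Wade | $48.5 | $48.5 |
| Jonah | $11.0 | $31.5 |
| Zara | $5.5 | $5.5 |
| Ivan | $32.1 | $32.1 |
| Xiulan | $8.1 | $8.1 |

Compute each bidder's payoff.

Payoffs: Wade $16.4, Jonah $0.0, Zara $0.0, Ivan $0.0, Xiulan $0.0.

Bids in descending order: Wade $48.5 > Ivan $32.1 > Jonah $31.5 > Xiulan $8.1 > Zara $5.5.
Wade has the top bid and wins; the price is the second-highest bid, $32.1.
Wade's payoff = $48.5 − $32.1 = $16.4. All other bidders lose, so their payoff is 0.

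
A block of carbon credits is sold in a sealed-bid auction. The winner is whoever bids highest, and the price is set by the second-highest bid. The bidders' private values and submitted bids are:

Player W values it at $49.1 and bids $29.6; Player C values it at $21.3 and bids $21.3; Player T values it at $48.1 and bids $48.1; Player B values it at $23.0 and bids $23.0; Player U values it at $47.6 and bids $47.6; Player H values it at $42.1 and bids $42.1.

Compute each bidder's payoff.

Bids in descending order: Player T $48.1, then Player U $47.6, then Player H $42.1, then Player W $29.6, then Player B $23.0, then Player C $21.3.
Player T has the top bid and wins; the price is the second-highest bid, $47.6.
Player T's payoff = $48.1 − $47.6 = $0.5. All other bidders lose, so their payoff is 0.

Player W $0.0, Player C $0.0, Player T $0.5, Player B $0.0, Player U $0.0, Player H $0.0.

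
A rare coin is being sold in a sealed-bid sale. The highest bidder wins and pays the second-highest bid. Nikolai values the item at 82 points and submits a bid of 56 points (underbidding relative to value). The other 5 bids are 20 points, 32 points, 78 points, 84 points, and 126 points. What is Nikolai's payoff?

Highest competing bid: 126 points.
Nikolai's bid 56 points is not the highest, so Nikolai loses, pays nothing, and earns zero payoff.

Payoff = 0 points.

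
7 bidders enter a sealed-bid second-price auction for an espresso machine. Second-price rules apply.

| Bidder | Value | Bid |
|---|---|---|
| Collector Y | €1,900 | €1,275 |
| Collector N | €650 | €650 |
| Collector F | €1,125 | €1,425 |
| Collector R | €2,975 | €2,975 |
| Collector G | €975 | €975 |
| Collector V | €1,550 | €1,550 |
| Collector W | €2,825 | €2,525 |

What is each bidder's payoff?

Bids in descending order: Collector R €2,975, then Collector W €2,525, then Collector V €1,550, then Collector F €1,425, then Collector Y €1,275, then Collector G €975, then Collector N €650.
Collector R has the top bid and wins; the price is the second-highest bid, €2,525.
Collector R's payoff = €2,975 − €2,525 = €450. All other bidders lose, so their payoff is 0.

Payoffs: Collector Y €0, Collector N €0, Collector F €0, Collector R €450, Collector G €0, Collector V €0, Collector W €0.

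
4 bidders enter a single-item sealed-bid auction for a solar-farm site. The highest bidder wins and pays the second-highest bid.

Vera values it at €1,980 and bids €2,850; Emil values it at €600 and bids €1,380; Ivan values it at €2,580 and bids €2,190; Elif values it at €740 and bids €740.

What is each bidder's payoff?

Vera -€210, Emil €0, Ivan €0, Elif €0.

Sorted high to low: Vera €2,850 > Ivan €2,190 > Emil €1,380 > Elif €740.
Vera has the top bid and wins; the price is the second-highest bid, €2,190.
Vera's payoff = €1,980 − €2,190 = -€210. All other bidders lose, so their payoff is 0.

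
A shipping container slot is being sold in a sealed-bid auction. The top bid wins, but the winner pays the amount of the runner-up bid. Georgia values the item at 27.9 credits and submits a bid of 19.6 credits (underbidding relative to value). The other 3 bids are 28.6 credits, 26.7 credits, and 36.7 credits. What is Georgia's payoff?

Highest competing bid: 36.7 credits.
Georgia's bid 19.6 credits is not the highest, so Georgia loses, pays nothing, and earns zero payoff.

0.0 credits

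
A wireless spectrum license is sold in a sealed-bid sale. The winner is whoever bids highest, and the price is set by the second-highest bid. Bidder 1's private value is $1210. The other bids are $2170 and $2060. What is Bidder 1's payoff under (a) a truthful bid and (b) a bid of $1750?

The highest competing bid is $2170.
Bidding truthfully at $1210: the top bid is $2170 (a rival), so Bidder 1 loses. Payoff = $0.
Bidding $1750: the top bid is $2170 (a rival), so Bidder 1 loses. Payoff = $0.

Truthful: $0; alternative: $0.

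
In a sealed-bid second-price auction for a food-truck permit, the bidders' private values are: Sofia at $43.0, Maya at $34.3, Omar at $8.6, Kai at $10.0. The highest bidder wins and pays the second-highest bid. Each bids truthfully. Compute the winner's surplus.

Winner's surplus: $8.7.

Sorted high to low: Sofia $43.0, then Maya $34.3, then Kai $10.0, then Omar $8.6.
Sofia wins with the top bid and pays the second-highest, $34.3.
Surplus = $43.0 − $34.3 = $8.7.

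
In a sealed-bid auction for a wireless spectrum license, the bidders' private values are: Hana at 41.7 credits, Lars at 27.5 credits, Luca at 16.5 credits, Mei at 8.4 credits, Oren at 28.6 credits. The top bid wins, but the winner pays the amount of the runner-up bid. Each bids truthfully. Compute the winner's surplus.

Surplus = 13.1 credits.

Ranking the bids: Hana 41.7 credits, then Oren 28.6 credits, then Lars 27.5 credits, then Luca 16.5 credits, then Mei 8.4 credits.
Hana wins with the top bid and pays the second-highest, 28.6 credits.
Surplus = 41.7 credits − 28.6 credits = 13.1 credits.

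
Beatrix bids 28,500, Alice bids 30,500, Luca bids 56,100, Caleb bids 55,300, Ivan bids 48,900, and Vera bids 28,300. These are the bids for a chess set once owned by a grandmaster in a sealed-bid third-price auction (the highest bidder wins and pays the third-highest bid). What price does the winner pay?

The winner pays 48,900.

Bids in descending order: Luca 56,100, then Caleb 55,300, then Ivan 48,900, then Alice 30,500, then Beatrix 28,500, then Vera 28,300.
Luca is the highest bidder, so Luca wins.
Under the third-price rule, the price is the third-highest bid: 48,900.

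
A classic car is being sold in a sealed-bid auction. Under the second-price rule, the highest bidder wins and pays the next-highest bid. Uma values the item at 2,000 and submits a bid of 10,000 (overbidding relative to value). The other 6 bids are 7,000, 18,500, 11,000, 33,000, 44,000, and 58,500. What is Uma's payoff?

Highest competing bid: 58,500.
Uma's bid 10,000 is not the highest, so Uma loses, pays nothing, and earns zero payoff.

Uma's payoff: 0.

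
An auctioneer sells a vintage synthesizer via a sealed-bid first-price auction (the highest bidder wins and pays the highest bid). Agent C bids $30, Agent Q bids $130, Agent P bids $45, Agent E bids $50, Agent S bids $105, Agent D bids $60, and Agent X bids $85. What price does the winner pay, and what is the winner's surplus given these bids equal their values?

The winner pays $130 for a surplus of $0.

Ranking the bids: Agent Q $130; Agent S $105; Agent X $85; Agent D $60; Agent E $50; Agent P $45; Agent C $30.
Agent Q is the highest bidder, so Agent Q wins.
Under the first-price rule, the price is the highest bid: $130.
Surplus = $130 − $130 = $0.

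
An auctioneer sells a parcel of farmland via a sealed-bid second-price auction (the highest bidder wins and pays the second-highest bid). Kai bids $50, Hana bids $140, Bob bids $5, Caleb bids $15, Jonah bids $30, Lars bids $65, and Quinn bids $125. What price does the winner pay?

Ranking the bids: Hana $140; Quinn $125; Lars $65; Kai $50; Jonah $30; Caleb $15; Bob $5.
Hana is the highest bidder, so Hana wins.
Under the second-price rule, the price is the second-highest bid: $125.

Price paid: $125.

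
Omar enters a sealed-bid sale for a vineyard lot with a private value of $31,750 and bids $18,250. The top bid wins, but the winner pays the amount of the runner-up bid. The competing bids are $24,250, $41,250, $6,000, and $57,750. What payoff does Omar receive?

Payoff = $0.

Highest competing bid: $57,750.
Omar's bid $18,250 is not the highest, so Omar loses, pays nothing, and earns zero payoff.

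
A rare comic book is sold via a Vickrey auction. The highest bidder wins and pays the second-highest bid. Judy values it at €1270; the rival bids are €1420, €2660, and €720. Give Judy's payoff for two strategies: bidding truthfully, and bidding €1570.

The highest competing bid is €2660.
Bidding truthfully at €1270: the top bid is €2660 (a rival), so Judy loses. Payoff = €0.
Bidding €1570: the top bid is €2660 (a rival), so Judy loses. Payoff = €0.
The bid only affects whether you win, not the price — here both bids land on the same side of the top rival bid, so the deviation is payoff-neutral.

Truthful: €0; alternative: €0.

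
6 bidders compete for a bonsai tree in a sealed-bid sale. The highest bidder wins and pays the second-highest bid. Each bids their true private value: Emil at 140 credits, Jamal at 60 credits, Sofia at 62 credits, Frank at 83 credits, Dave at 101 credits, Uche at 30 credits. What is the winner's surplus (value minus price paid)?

Sorted high to low: Emil 140 credits, then Dave 101 credits, then Frank 83 credits, then Sofia 62 credits, then Jamal 60 credits, then Uche 30 credits.
Emil wins with the top bid and pays the second-highest, 101 credits.
Surplus = 140 credits − 101 credits = 39 credits.

Surplus = 39 credits.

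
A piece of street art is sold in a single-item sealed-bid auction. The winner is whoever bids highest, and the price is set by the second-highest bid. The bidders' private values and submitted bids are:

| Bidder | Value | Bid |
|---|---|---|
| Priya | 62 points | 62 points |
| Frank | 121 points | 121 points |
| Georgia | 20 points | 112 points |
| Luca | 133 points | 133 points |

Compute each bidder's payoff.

Sorted high to low: Luca 133 points > Frank 121 points > Georgia 112 points > Priya 62 points.
Luca has the top bid and wins; the price is the second-highest bid, 121 points.
Luca's payoff = 133 points − 121 points = 12 points. All other bidders lose, so their payoff is 0.

Payoffs: Priya 0 points, Frank 0 points, Georgia 0 points, Luca 12 points.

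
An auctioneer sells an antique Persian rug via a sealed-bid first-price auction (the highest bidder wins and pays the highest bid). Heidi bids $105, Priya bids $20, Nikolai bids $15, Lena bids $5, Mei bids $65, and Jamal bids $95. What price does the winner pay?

Ranking the bids: Heidi $105, then Jamal $95, then Mei $65, then Priya $20, then Nikolai $15, then Lena $5.
Heidi is the highest bidder, so Heidi wins.
Under the first-price rule, the price is the highest bid: $105.

Price paid: $105.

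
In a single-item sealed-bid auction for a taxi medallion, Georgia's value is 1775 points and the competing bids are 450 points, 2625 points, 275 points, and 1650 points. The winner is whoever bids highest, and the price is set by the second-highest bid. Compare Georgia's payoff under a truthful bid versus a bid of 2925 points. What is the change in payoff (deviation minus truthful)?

-850 points

The highest competing bid is 2625 points.
Bidding truthfully at 1775 points: the top bid is 2625 points (a rival), so Georgia loses. Payoff = 0 points.
Bidding 2925 points: Georgia has the top bid, wins, and pays the second-highest bid 2625 points. Payoff = 1775 points − 2625 points = -850 points.
Change = -850 points − 0 points = -850 points.
This is the dominant-strategy logic: truthful bidding weakly beats any alternative.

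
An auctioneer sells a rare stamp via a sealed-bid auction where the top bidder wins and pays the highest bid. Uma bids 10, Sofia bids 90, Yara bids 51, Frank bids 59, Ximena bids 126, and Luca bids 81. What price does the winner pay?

Price paid: 126.

Ranking the bids: Ximena 126 > Sofia 90 > Luca 81 > Frank 59 > Yara 51 > Uma 10.
Ximena is the highest bidder, so Ximena wins.
Under the first-price rule, the price is the highest bid: 126.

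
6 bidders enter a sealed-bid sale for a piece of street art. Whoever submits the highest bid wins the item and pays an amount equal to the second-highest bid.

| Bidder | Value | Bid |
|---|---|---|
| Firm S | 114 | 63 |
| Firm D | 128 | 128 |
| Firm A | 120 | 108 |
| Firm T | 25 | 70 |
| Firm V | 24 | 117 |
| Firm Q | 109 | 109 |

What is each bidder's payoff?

Payoffs: Firm S 0, Firm D 11, Firm A 0, Firm T 0, Firm V 0, Firm Q 0.

Bids in descending order: Firm D 128 > Firm V 117 > Firm Q 109 > Firm A 108 > Firm T 70 > Firm S 63.
Firm D has the top bid and wins; the price is the second-highest bid, 117.
Firm D's payoff = 128 − 117 = 11. All other bidders lose, so their payoff is 0.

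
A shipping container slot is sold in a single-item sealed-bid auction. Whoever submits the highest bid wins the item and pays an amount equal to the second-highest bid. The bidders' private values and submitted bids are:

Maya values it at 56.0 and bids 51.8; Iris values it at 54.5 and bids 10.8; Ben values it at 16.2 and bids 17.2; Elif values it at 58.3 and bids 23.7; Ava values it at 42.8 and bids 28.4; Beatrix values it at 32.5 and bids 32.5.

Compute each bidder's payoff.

Maya 23.5, Iris 0.0, Ben 0.0, Elif 0.0, Ava 0.0, Beatrix 0.0.

Ranking the bids: Maya 51.8; Beatrix 32.5; Ava 28.4; Elif 23.7; Ben 17.2; Iris 10.8.
Maya has the top bid and wins; the price is the second-highest bid, 32.5.
Maya's payoff = 56.0 − 32.5 = 23.5. All other bidders lose, so their payoff is 0.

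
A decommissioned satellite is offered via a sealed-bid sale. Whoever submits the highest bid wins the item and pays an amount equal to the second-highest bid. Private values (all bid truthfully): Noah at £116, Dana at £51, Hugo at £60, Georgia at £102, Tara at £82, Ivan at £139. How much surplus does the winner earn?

£23

Bids in descending order: Ivan £139, then Noah £116, then Georgia £102, then Tara £82, then Hugo £60, then Dana £51.
Ivan wins with the top bid and pays the second-highest, £116.
Surplus = £139 − £116 = £23.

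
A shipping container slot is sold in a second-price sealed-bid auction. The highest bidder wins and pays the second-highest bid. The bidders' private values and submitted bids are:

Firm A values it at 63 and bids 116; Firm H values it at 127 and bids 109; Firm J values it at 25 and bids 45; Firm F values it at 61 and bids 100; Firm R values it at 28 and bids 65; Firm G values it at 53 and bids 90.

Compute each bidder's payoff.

Payoffs: Firm A -46, Firm H 0, Firm J 0, Firm F 0, Firm R 0, Firm G 0.

Sorted high to low: Firm A 116, then Firm H 109, then Firm F 100, then Firm G 90, then Firm R 65, then Firm J 45.
Firm A has the top bid and wins; the price is the second-highest bid, 109.
Firm A's payoff = 63 − 109 = -46. All other bidders lose, so their payoff is 0.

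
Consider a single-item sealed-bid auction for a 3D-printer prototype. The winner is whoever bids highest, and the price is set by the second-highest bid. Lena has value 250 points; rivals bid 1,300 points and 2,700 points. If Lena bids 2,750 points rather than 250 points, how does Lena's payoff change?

-2,450 points

The highest competing bid is 2,700 points.
Bidding truthfully at 250 points: the top bid is 2,700 points (a rival), so Lena loses. Payoff = 0 points.
Bidding 2,750 points: Lena has the top bid, wins, and pays the second-highest bid 2,700 points. Payoff = 250 points − 2,700 points = -2,450 points.
Change = -2,450 points − 0 points = -2,450 points.
Deviating from a truthful bid can only lose payoff in a second-price auction — never gain.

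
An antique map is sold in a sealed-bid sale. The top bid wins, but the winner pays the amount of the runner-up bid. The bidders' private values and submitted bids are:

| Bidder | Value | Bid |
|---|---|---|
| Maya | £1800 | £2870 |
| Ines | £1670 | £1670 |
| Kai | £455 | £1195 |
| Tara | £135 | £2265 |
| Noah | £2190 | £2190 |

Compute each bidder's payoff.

Sorted high to low: Maya £2870, then Tara £2265, then Noah £2190, then Ines £1670, then Kai £1195.
Maya has the top bid and wins; the price is the second-highest bid, £2265.
Maya's payoff = £1800 − £2265 = -£465. All other bidders lose, so their payoff is 0.

Payoffs: Maya -£465, Ines £0, Kai £0, Tara £0, Noah £0.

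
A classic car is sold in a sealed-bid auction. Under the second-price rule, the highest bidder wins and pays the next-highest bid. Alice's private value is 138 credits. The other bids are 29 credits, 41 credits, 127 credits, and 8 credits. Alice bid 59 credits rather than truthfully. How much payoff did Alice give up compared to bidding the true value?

Regret: 11 credits.

The highest competing bid is 127 credits.
Bidding truthfully at 138 credits: Alice has the top bid, wins, and pays the second-highest bid 127 credits. Payoff = 138 credits − 127 credits = 11 credits.
Bidding 59 credits: the top bid is 127 credits (a rival), so Alice loses. Payoff = 0 credits.
Regret = truthful payoff − actual payoff = 11 credits − 0 credits = 11 credits.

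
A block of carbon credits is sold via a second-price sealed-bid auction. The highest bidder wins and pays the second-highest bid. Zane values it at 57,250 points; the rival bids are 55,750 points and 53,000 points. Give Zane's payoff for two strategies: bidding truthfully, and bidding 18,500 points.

The highest competing bid is 55,750 points.
Bidding truthfully at 57,250 points: Zane has the top bid, wins, and pays the second-highest bid 55,750 points. Payoff = 57,250 points − 55,750 points = 1,500 points.
Bidding 18,500 points: the top bid is 55,750 points (a rival), so Zane loses. Payoff = 0 points.

(a) 1,500 points  (b) 0 points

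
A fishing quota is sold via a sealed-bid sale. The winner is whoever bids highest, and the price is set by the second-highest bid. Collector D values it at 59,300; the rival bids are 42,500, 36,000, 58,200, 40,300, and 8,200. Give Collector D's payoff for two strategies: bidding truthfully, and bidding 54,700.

(a) 1,100  (b) 0

The highest competing bid is 58,200.
Bidding truthfully at 59,300: Collector D has the top bid, wins, and pays the second-highest bid 58,200. Payoff = 59,300 − 58,200 = 1,100.
Bidding 54,700: the top bid is 58,200 (a rival), so Collector D loses. Payoff = 0.
This is the dominant-strategy logic: truthful bidding weakly beats any alternative.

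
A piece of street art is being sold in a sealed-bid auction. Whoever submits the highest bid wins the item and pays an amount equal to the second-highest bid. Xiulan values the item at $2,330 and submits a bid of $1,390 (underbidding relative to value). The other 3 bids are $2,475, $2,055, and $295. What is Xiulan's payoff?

Payoff = $0.

Highest competing bid: $2,475.
Xiulan's bid $1,390 is not the highest, so Xiulan loses, pays nothing, and earns zero payoff.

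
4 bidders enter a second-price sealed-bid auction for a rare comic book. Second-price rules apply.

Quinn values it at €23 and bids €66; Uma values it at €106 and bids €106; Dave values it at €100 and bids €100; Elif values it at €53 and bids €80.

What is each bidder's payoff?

Quinn €0, Uma €6, Dave €0, Elif €0.

Sorted high to low: Uma €106, then Dave €100, then Elif €80, then Quinn €66.
Uma has the top bid and wins; the price is the second-highest bid, €100.
Uma's payoff = €106 − €100 = €6. All other bidders lose, so their payoff is 0.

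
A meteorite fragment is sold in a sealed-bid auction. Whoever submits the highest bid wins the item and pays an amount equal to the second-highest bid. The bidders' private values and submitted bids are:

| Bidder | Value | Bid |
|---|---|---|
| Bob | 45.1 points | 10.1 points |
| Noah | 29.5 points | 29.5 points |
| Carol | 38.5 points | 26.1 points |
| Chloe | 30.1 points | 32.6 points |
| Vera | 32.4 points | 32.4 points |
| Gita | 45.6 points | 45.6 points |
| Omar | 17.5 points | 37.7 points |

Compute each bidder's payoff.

Bob 0.0 points, Noah 0.0 points, Carol 0.0 points, Chloe 0.0 points, Vera 0.0 points, Gita 7.9 points, Omar 0.0 points.

Sorted high to low: Gita 45.6 points; Omar 37.7 points; Chloe 32.6 points; Vera 32.4 points; Noah 29.5 points; Carol 26.1 points; Bob 10.1 points.
Gita has the top bid and wins; the price is the second-highest bid, 37.7 points.
Gita's payoff = 45.6 points − 37.7 points = 7.9 points. All other bidders lose, so their payoff is 0.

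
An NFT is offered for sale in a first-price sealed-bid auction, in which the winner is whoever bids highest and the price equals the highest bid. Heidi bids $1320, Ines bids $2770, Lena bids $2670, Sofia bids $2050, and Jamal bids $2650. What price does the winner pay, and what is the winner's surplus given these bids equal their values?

Ordered from highest: Ines $2770; Lena $2670; Jamal $2650; Sofia $2050; Heidi $1320.
Ines is the highest bidder, so Ines wins.
Under the first-price rule, the price is the highest bid: $2770.
Surplus = $2770 − $2770 = $0.

The winner pays $2770 for a surplus of $0.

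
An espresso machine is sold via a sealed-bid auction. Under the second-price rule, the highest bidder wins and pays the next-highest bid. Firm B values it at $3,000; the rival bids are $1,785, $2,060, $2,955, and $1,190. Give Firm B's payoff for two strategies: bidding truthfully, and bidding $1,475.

The highest competing bid is $2,955.
Bidding truthfully at $3,000: Firm B has the top bid, wins, and pays the second-highest bid $2,955. Payoff = $3,000 − $2,955 = $45.
Bidding $1,475: the top bid is $2,955 (a rival), so Firm B loses. Payoff = $0.
Deviating from a truthful bid can only lose payoff in a second-price auction — never gain.

Truthful: $45; alternative: $0.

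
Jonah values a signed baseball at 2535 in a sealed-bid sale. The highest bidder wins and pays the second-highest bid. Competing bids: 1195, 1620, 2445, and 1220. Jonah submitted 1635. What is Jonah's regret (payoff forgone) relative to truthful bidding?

Regret: 90.

The highest competing bid is 2445.
Bidding truthfully at 2535: Jonah has the top bid, wins, and pays the second-highest bid 2445. Payoff = 2535 − 2445 = 90.
Bidding 1635: the top bid is 2445 (a rival), so Jonah loses. Payoff = 0.
Regret = truthful payoff − actual payoff = 90 − 0 = 90.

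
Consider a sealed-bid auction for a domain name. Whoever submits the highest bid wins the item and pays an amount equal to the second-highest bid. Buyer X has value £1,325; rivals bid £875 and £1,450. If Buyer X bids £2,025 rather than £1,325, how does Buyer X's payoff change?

-£125

The highest competing bid is £1,450.
Bidding truthfully at £1,325: the top bid is £1,450 (a rival), so Buyer X loses. Payoff = £0.
Bidding £2,025: Buyer X has the top bid, wins, and pays the second-highest bid £1,450. Payoff = £1,325 − £1,450 = -£125.
Change = -£125 − £0 = -£125.
This is the dominant-strategy logic: truthful bidding weakly beats any alternative.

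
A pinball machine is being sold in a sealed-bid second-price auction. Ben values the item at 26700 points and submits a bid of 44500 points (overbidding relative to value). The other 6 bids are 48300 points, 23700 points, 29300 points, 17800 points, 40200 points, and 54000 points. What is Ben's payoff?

0 points

Highest competing bid: 54000 points.
Ben's bid 44500 points is not the highest, so Ben loses, pays nothing, and earns zero payoff.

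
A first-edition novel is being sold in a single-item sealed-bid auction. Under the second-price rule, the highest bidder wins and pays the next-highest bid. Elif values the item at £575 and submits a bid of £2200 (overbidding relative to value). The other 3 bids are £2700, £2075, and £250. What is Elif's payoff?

Highest competing bid: £2700.
Elif's bid £2200 is not the highest, so Elif loses, pays nothing, and earns zero payoff.

Elif's payoff: £0.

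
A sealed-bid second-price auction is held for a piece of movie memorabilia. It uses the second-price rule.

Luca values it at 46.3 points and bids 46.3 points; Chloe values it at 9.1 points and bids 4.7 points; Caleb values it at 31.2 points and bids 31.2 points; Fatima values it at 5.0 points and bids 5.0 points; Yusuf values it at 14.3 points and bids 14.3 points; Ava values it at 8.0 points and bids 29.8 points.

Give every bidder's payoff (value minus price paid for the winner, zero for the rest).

Luca 15.1 points, Chloe 0.0 points, Caleb 0.0 points, Fatima 0.0 points, Yusuf 0.0 points, Ava 0.0 points.

Bids in descending order: Luca 46.3 points; Caleb 31.2 points; Ava 29.8 points; Yusuf 14.3 points; Fatima 5.0 points; Chloe 4.7 points.
Luca has the top bid and wins; the price is the second-highest bid, 31.2 points.
Luca's payoff = 46.3 points − 31.2 points = 15.1 points. All other bidders lose, so their payoff is 0.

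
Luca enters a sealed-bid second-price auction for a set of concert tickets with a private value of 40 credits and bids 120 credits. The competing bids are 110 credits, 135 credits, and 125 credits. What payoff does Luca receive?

0 credits

Highest competing bid: 135 credits.
Luca's bid 120 credits is not the highest, so Luca loses, pays nothing, and earns zero payoff.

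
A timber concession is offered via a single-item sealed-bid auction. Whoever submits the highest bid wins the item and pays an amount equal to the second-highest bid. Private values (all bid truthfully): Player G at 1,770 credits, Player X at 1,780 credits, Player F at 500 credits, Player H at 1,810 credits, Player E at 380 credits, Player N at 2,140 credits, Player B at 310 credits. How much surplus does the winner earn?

Surplus = 330 credits.

Ranking the bids: Player N 2,140 credits > Player H 1,810 credits > Player X 1,780 credits > Player G 1,770 credits > Player F 500 credits > Player E 380 credits > Player B 310 credits.
Player N wins with the top bid and pays the second-highest, 1,810 credits.
Surplus = 2,140 credits − 1,810 credits = 330 credits.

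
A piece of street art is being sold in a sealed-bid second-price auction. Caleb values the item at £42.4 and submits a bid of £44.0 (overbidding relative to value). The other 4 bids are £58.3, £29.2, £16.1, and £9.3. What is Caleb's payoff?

£0.0

Highest competing bid: £58.3.
Caleb's bid £44.0 is not the highest, so Caleb loses, pays nothing, and earns zero payoff.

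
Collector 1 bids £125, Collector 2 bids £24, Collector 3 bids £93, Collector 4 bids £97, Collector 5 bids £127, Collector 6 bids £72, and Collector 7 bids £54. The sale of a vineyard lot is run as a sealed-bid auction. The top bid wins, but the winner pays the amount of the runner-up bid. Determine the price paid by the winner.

The winner pays £125.

Sorted high to low: Collector 5 £127 > Collector 1 £125 > Collector 4 £97 > Collector 3 £93 > Collector 6 £72 > Collector 7 £54 > Collector 2 £24.
Collector 5 has the highest bid, so Collector 5 wins.
The second-highest bid is £125, so that is what Collector 5 pays.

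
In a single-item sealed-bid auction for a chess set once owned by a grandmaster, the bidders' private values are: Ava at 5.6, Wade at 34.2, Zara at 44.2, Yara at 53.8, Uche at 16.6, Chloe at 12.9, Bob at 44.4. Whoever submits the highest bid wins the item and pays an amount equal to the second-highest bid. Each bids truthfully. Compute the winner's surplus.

Surplus = 9.4.

Sorted high to low: Yara 53.8 > Bob 44.4 > Zara 44.2 > Wade 34.2 > Uche 16.6 > Chloe 12.9 > Ava 5.6.
Yara wins with the top bid and pays the second-highest, 44.4.
Surplus = 53.8 − 44.4 = 9.4.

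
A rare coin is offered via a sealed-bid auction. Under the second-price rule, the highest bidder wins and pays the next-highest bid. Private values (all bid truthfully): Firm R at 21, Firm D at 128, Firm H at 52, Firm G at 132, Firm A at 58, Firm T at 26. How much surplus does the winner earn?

Sorted high to low: Firm G 132 > Firm D 128 > Firm A 58 > Firm H 52 > Firm T 26 > Firm R 21.
Firm G wins with the top bid and pays the second-highest, 128.
Surplus = 132 − 128 = 4.

Surplus = 4.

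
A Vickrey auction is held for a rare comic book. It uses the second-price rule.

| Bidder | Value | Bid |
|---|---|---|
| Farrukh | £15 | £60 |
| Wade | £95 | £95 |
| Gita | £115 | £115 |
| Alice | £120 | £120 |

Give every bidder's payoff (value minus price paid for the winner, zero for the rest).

Ranking the bids: Alice £120, then Gita £115, then Wade £95, then Farrukh £60.
Alice has the top bid and wins; the price is the second-highest bid, £115.
Alice's payoff = £120 − £115 = £5. All other bidders lose, so their payoff is 0.

Farrukh £0, Wade £0, Gita £0, Alice £5.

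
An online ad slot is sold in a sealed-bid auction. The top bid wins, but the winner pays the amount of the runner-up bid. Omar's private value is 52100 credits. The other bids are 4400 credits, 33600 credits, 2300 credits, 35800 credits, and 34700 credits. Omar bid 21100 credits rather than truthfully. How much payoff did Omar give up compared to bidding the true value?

The highest competing bid is 35800 credits.
Bidding truthfully at 52100 credits: Omar has the top bid, wins, and pays the second-highest bid 35800 credits. Payoff = 52100 credits − 35800 credits = 16300 credits.
Bidding 21100 credits: the top bid is 35800 credits (a rival), so Omar loses. Payoff = 0 credits.
Regret = truthful payoff − actual payoff = 16300 credits − 0 credits = 16300 credits.

16300 credits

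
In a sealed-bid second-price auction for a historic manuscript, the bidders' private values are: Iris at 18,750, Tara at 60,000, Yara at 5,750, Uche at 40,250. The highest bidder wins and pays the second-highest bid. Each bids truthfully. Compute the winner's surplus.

Surplus = 19,750.

Ranking the bids: Tara 60,000; Uche 40,250; Iris 18,750; Yara 5,750.
Tara wins with the top bid and pays the second-highest, 40,250.
Surplus = 60,000 − 40,250 = 19,750.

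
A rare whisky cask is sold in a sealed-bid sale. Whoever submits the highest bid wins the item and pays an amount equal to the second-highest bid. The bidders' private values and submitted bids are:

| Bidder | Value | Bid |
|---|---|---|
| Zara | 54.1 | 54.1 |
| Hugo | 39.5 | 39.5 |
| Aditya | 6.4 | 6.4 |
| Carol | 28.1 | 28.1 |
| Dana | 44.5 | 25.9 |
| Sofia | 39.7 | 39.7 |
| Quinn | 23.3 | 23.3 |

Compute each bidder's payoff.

Ranking the bids: Zara 54.1 > Sofia 39.7 > Hugo 39.5 > Carol 28.1 > Dana 25.9 > Quinn 23.3 > Aditya 6.4.
Zara has the top bid and wins; the price is the second-highest bid, 39.7.
Zara's payoff = 54.1 − 39.7 = 14.4. All other bidders lose, so their payoff is 0.

Zara 14.4, Hugo 0.0, Aditya 0.0, Carol 0.0, Dana 0.0, Sofia 0.0, Quinn 0.0.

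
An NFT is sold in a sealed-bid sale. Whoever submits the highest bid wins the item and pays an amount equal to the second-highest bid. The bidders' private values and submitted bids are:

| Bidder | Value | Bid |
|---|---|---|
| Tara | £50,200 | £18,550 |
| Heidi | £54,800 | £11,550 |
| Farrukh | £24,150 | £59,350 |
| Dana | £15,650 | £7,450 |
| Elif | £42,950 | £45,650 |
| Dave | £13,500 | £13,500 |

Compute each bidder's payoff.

Tara £0, Heidi £0, Farrukh -£21,500, Dana £0, Elif £0, Dave £0.

Bids in descending order: Farrukh £59,350, then Elif £45,650, then Tara £18,550, then Dave £13,500, then Heidi £11,550, then Dana £7,450.
Farrukh has the top bid and wins; the price is the second-highest bid, £45,650.
Farrukh's payoff = £24,150 − £45,650 = -£21,500. All other bidders lose, so their payoff is 0.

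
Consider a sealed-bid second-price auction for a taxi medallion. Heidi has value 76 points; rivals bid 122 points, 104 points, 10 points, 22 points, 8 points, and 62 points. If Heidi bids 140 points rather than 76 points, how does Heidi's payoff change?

Payoff change: -46 points.

The highest competing bid is 122 points.
Bidding truthfully at 76 points: the top bid is 122 points (a rival), so Heidi loses. Payoff = 0 points.
Bidding 140 points: Heidi has the top bid, wins, and pays the second-highest bid 122 points. Payoff = 76 points − 122 points = -46 points.
Change = -46 points − 0 points = -46 points.
Deviating from a truthful bid can only lose payoff in a second-price auction — never gain.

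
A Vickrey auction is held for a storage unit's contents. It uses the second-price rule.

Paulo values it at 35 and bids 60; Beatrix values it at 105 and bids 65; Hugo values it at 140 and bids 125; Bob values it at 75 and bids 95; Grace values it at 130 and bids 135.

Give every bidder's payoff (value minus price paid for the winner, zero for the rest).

Ranking the bids: Grace 135 > Hugo 125 > Bob 95 > Beatrix 65 > Paulo 60.
Grace has the top bid and wins; the price is the second-highest bid, 125.
Grace's payoff = 130 − 125 = 5. All other bidders lose, so their payoff is 0.

Paulo 0, Beatrix 0, Hugo 0, Bob 0, Grace 5.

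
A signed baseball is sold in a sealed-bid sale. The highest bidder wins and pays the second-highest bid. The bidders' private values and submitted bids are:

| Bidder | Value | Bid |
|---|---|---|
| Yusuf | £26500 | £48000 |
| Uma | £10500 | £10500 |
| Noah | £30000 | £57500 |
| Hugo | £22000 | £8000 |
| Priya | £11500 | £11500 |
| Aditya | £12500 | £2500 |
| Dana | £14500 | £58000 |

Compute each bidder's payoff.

Payoffs: Yusuf £0, Uma £0, Noah £0, Hugo £0, Priya £0, Aditya £0, Dana -£43000.

Bids in descending order: Dana £58000; Noah £57500; Yusuf £48000; Priya £11500; Uma £10500; Hugo £8000; Aditya £2500.
Dana has the top bid and wins; the price is the second-highest bid, £57500.
Dana's payoff = £14500 − £57500 = -£43000. All other bidders lose, so their payoff is 0.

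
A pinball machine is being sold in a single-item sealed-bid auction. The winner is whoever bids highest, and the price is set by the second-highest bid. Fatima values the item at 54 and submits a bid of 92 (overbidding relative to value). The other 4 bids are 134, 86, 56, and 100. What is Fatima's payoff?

Highest competing bid: 134.
Fatima's bid 92 is not the highest, so Fatima loses, pays nothing, and earns zero payoff.

0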